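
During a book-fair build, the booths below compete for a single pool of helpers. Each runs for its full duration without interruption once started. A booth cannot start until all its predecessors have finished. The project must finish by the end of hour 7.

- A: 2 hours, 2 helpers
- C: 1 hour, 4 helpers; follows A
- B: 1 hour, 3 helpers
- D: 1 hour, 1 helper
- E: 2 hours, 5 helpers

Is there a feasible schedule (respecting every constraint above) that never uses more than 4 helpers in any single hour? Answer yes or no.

no

The minimum achievable peak is 5; 4 < 5, so no feasible schedule stays within the cap.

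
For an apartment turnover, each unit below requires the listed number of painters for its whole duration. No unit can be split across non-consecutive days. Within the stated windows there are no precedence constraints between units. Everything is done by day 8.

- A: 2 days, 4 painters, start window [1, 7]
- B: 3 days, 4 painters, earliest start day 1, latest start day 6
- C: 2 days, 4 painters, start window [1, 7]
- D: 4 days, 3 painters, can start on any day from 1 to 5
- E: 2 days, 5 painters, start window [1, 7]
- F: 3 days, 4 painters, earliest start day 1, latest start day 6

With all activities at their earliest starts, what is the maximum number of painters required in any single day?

24

Early-start schedule: A@1, B@1, C@1, D@1, E@1, F@1.
Load per day: day 1: 24, day 2: 24, day 3: 11, day 4: 3, day 5: 0, day 6: 0, day 7: 0, day 8: 0.
Peak is 24.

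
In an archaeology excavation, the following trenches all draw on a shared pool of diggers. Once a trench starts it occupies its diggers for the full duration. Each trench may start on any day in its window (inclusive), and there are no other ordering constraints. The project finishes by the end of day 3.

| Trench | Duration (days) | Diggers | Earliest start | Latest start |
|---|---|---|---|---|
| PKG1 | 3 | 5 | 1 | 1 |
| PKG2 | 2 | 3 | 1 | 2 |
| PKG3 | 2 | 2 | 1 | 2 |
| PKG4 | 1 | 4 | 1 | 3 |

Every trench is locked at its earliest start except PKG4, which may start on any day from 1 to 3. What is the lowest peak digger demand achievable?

10

PKG4@1: d1:14  d2:10  d3:5 → peak 14
PKG4@2: d1:10  d2:14  d3:5 → peak 14
PKG4@3: d1:10  d2:10  d3:9 → peak 10
Best is PKG4@3, peak 10.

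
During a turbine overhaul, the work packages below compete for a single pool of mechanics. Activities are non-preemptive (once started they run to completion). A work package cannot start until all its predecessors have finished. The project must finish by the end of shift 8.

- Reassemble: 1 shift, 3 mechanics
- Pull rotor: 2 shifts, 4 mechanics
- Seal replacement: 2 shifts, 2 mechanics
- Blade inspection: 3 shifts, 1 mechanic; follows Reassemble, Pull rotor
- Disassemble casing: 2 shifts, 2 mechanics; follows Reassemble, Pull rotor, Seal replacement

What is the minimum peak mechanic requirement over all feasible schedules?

4

Early-start (Reassemble@1, Pull rotor@1, Seal replacement@1, Blade inspection@3, Disassemble casing@3) gives peak 9: s1:9  s2:6  s3:3  s4:3  s5:1  s6:0  s7:0  s8:0.
Shift Pull rotor→2, Seal replacement→4, Blade inspection→4, Disassemble casing→6.
Schedule Reassemble@1, Pull rotor@2, Seal replacement@4, Blade inspection@4, Disassemble casing@6: s1:3  s2:4  s3:4  s4:3  s5:3  s6:3  s7:2  s8:0 — peak 4.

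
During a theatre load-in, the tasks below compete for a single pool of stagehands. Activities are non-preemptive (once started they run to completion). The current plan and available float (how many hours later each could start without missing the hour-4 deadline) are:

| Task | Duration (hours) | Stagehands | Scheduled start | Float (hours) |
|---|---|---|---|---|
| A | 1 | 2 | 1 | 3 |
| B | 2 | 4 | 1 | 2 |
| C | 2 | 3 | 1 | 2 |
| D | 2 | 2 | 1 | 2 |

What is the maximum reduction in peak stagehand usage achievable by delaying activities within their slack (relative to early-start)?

5

Early-start peak: h1:11  h2:9  h3:0  h4:0 ⇒ 11.
Leveled (A@1, B@1, C@3, D@2): h1:6  h2:6  h3:5  h4:3 ⇒ 6.
Reduction 11 − 6 = 5.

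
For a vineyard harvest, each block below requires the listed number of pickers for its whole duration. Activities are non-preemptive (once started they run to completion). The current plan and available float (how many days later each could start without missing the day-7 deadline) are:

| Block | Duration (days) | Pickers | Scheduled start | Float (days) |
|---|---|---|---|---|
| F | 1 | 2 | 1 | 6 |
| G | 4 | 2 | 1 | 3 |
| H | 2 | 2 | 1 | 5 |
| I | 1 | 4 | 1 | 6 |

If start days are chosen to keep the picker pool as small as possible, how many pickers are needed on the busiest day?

4

Early-start (F@1, G@1, H@1, I@1) gives peak 10: d1:10  d2:4  d3:2  d4:2  d5:0  d6:0  d7:0.
Shift H→2, I→5.
Schedule F@1, G@1, H@2, I@5: d1:4  d2:4  d3:4  d4:2  d5:4  d6:0  d7:0 — peak 4.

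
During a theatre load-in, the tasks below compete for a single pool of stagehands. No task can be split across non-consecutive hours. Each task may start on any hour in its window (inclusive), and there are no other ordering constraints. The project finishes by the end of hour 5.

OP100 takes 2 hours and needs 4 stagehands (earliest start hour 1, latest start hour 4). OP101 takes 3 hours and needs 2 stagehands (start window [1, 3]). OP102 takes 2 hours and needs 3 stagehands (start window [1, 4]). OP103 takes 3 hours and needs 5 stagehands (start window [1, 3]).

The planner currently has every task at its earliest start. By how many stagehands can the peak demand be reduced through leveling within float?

Early-start peak: h1:14  h2:14  h3:7  h4:0  h5:0 ⇒ 14.
Leveled (OP100@1, OP101@3, OP102@1, OP103@3): h1:7  h2:7  h3:7  h4:7  h5:7 ⇒ 7.
Reduction 14 − 7 = 7.

7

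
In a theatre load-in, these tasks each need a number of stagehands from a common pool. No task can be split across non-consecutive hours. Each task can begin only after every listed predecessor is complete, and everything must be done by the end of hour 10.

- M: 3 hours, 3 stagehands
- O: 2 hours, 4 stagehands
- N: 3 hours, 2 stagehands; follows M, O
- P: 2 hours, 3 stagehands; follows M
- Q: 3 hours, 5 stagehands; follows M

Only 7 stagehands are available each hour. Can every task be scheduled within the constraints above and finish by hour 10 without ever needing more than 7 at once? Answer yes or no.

Schedule M@1, O@1, N@4, P@4, Q@6: h1:7  h2:7  h3:3  h4:5  h5:5  h6:7  h7:5  h8:5  h9:0  h10:0 — peak 7 ≤ 7.

yes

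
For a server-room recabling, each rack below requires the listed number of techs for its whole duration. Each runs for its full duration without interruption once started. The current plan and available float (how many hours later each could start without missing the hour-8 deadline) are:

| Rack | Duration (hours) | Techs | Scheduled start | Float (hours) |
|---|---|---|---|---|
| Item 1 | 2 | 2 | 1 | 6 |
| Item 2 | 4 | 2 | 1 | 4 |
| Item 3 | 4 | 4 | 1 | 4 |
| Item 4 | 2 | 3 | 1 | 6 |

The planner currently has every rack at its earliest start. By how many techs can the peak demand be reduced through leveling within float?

Early-start peak: h1:11  h2:11  h3:6  h4:6  h5:0  h6:0  h7:0  h8:0 ⇒ 11.
Leveled (Item 1@1, Item 2@1, Item 3@5, Item 4@3): h1:4  h2:4  h3:5  h4:5  h5:4  h6:4  h7:4  h8:4 ⇒ 5.
Reduction 11 − 5 = 6.

6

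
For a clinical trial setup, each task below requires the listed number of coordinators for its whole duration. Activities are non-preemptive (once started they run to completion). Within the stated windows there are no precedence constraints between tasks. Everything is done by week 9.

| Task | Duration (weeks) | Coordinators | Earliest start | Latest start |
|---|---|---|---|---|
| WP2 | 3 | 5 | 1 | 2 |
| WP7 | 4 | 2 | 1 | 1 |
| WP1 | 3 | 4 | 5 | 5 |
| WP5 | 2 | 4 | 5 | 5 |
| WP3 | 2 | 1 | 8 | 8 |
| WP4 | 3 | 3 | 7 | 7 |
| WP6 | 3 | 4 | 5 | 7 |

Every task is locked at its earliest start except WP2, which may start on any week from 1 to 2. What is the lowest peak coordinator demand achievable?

12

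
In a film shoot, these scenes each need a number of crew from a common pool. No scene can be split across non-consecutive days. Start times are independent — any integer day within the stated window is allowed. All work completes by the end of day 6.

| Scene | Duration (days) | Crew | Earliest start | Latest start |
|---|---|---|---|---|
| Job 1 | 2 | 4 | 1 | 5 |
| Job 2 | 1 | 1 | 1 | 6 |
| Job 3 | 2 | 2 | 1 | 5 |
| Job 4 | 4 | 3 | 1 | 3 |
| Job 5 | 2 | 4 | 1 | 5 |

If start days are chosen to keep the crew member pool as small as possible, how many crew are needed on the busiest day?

7

Early-start (Job 1@1, Job 2@1, Job 3@1, Job 4@1, Job 5@1) gives peak 14: d1:14  d2:13  d3:3  d4:3  d5:0  d6:0.
Shift Job 4→3, Job 5→3.
Schedule Job 1@1, Job 2@1, Job 3@1, Job 4@3, Job 5@3: d1:7  d2:6  d3:7  d4:7  d5:3  d6:3 — peak 7.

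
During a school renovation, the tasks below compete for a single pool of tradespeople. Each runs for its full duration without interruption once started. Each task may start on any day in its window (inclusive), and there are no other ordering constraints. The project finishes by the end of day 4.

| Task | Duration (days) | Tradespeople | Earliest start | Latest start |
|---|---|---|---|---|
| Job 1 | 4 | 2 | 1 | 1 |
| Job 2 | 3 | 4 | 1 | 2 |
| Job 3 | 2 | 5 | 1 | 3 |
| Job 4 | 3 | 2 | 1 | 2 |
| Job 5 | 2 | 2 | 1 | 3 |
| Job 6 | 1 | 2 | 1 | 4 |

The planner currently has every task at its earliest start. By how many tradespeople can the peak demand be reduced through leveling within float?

Early-start peak: d1:17  d2:15  d3:8  d4:2 ⇒ 17.
Leveled (Job 1@1, Job 2@1, Job 3@1, Job 4@1, Job 5@3, Job 6@3): d1:13  d2:13  d3:12  d4:4 ⇒ 13.
Reduction 17 − 13 = 4.

4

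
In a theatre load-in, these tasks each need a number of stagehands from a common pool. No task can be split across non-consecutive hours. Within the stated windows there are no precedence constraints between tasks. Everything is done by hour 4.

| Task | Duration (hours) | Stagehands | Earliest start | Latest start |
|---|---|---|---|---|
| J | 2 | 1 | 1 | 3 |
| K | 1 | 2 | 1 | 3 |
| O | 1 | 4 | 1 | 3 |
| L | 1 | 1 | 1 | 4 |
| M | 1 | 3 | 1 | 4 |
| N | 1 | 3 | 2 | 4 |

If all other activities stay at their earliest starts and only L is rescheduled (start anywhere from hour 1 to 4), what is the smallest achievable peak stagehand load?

10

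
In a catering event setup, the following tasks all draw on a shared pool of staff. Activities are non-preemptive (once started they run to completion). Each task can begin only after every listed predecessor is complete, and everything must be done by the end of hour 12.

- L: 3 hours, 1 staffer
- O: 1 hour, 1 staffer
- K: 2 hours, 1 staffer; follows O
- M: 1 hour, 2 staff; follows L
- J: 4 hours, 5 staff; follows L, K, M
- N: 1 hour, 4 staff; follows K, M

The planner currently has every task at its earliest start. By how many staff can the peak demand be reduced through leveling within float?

Early-start peak: h1:2  h2:2  h3:2  h4:2  h5:9  h6:5  h7:5  h8:5  h9:0  h10:0  h11:0  h12:0 ⇒ 9.
Leveled (L@1, O@1, K@2, M@4, J@5, N@9): h1:2  h2:2  h3:2  h4:2  h5:5  h6:5  h7:5  h8:5  h9:4  h10:0  h11:0  h12:0 ⇒ 5.
Reduction 9 − 5 = 4.

4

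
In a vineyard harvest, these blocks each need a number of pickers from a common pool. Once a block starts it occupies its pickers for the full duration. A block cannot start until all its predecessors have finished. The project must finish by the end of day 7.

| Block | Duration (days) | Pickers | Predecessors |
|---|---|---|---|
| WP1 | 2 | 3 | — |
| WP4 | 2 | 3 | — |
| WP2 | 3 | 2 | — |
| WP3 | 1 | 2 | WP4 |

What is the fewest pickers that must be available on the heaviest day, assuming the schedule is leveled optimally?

4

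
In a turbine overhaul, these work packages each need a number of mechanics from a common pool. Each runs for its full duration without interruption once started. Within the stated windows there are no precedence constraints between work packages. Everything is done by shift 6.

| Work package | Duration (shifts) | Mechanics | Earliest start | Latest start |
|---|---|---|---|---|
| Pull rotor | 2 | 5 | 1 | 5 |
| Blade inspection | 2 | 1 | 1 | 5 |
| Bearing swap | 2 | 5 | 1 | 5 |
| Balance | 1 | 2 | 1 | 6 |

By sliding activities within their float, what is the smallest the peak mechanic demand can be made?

Early-start (Pull rotor@1, Blade inspection@1, Bearing swap@1, Balance@1) gives peak 13: s1:13  s2:11  s3:0  s4:0  s5:0  s6:0.
Shift Blade inspection→3, Bearing swap→5, Balance→3.
Schedule Pull rotor@1, Blade inspection@3, Bearing swap@5, Balance@3: s1:5  s2:5  s3:3  s4:1  s5:5  s6:5 — peak 5.

5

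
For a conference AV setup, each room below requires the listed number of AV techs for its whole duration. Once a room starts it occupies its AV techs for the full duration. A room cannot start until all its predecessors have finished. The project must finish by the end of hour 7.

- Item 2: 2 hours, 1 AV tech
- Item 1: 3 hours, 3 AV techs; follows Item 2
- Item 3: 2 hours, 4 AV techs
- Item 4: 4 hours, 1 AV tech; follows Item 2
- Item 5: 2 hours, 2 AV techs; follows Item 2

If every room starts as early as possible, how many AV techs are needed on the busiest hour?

6

Early-start schedule: Item 2@1, Item 1@3, Item 3@1, Item 4@3, Item 5@3.
Load per hour: hour 1: 5, hour 2: 5, hour 3: 6, hour 4: 6, hour 5: 4, hour 6: 1, hour 7: 0.
Peak is 6.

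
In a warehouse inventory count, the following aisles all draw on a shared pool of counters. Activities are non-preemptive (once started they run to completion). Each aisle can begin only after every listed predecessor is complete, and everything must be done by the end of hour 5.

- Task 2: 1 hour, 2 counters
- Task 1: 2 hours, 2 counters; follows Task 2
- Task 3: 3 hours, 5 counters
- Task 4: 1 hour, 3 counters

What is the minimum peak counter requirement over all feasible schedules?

Early-start (Task 2@1, Task 1@2, Task 3@1, Task 4@1) gives peak 10: h1:10  h2:7  h3:7  h4:0  h5:0.
Shift Task 4→4.
Schedule Task 2@1, Task 1@2, Task 3@1, Task 4@4: h1:7  h2:7  h3:7  h4:3  h5:0 — peak 7.

7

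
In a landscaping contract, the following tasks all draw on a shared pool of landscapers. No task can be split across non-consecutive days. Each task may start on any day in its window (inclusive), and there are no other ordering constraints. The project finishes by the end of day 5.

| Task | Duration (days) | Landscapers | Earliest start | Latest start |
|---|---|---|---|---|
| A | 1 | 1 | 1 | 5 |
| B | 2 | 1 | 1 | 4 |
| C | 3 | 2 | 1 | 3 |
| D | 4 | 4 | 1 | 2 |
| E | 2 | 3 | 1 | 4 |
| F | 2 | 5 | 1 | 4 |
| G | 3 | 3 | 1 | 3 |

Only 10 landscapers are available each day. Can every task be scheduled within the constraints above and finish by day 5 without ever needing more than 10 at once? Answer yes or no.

The minimum achievable peak is 11; 10 < 11, so no feasible schedule stays within the cap.

no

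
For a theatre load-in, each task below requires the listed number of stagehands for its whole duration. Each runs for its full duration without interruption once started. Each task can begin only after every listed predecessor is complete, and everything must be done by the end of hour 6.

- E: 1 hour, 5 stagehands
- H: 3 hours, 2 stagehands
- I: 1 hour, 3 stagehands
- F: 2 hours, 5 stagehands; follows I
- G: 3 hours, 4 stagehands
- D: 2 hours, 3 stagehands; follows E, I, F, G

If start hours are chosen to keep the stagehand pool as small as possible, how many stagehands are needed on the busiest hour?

9

Early-start (E@1, H@1, I@1, F@2, G@1, D@4) gives peak 14: h1:14  h2:11  h3:11  h4:3  h5:3  h6:0.
Shift H→4, G→2, D→5.
Schedule E@1, H@4, I@1, F@2, G@2, D@5: h1:8  h2:9  h3:9  h4:6  h5:5  h6:5 — peak 9.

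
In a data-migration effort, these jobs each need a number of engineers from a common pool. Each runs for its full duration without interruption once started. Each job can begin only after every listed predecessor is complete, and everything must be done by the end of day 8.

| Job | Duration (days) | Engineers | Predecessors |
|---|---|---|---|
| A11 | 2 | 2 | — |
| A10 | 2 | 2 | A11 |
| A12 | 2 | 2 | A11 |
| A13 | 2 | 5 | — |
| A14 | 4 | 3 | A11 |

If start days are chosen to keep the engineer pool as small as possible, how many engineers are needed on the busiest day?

5

Early-start (A11@1, A10@3, A12@3, A13@1, A14@3) gives peak 7: d1:7  d2:7  d3:7  d4:7  d5:3  d6:3  d7:0  d8:0.
Shift A12→5, A13→7.
Schedule A11@1, A10@3, A12@5, A13@7, A14@3: d1:2  d2:2  d3:5  d4:5  d5:5  d6:5  d7:5  d8:5 — peak 5.
Total engineer-days = 34 over 8 days ⇒ peak ≥ ⌈34/8⌉ = 5, so 5 is optimal.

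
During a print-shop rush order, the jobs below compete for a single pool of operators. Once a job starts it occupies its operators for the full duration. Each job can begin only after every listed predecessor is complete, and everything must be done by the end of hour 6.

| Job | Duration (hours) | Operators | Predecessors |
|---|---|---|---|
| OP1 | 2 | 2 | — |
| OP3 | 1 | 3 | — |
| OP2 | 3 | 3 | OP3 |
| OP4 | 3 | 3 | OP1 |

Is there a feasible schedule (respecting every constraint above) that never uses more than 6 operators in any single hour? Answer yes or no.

Schedule OP1@1, OP3@1, OP2@2, OP4@3: h1:5  h2:5  h3:6  h4:6  h5:3  h6:0 — peak 6 ≤ 6.

yes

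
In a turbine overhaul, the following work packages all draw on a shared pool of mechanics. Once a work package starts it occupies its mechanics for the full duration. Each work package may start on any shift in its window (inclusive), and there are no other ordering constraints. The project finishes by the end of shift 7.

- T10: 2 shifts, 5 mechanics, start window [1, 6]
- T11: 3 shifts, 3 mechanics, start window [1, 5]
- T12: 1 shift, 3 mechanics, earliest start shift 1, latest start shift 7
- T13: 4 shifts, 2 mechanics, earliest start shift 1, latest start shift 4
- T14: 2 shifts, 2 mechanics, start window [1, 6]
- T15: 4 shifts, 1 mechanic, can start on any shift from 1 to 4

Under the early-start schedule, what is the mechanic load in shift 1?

16

At early start, shift 1 has: T10, T11, T12, T13, T14, T15.
Demand: 5 + 3 + 3 + 2 + 2 + 1 = 16.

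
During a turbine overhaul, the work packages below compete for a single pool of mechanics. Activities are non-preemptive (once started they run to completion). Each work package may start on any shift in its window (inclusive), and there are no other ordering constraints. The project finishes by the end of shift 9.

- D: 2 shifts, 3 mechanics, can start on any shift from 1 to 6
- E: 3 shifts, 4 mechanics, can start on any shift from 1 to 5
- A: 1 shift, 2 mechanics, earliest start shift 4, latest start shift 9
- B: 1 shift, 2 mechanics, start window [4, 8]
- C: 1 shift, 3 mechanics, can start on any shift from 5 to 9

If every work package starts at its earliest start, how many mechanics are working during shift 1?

7

At early start, shift 1 has: D, E.
Demand: 3 + 4 = 7.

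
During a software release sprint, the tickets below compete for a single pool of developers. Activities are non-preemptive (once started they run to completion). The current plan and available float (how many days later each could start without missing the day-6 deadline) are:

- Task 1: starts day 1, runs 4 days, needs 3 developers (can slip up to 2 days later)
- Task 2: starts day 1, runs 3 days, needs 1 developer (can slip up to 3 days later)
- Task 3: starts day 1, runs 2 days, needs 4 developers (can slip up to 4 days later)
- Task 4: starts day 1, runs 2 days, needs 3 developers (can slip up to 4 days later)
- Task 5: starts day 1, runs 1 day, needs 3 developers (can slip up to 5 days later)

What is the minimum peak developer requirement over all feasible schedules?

Early-start (Task 1@1, Task 2@1, Task 3@1, Task 4@1, Task 5@1) gives peak 14: d1:14  d2:11  d3:4  d4:3  d5:0  d6:0.
Shift Task 2→4, Task 3→5, Task 5→3.
Schedule Task 1@1, Task 2@4, Task 3@5, Task 4@1, Task 5@3: d1:6  d2:6  d3:6  d4:4  d5:5  d6:5 — peak 6.
Total developer-days = 32 over 6 days ⇒ peak ≥ ⌈32/6⌉ = 6, so 6 is optimal.

6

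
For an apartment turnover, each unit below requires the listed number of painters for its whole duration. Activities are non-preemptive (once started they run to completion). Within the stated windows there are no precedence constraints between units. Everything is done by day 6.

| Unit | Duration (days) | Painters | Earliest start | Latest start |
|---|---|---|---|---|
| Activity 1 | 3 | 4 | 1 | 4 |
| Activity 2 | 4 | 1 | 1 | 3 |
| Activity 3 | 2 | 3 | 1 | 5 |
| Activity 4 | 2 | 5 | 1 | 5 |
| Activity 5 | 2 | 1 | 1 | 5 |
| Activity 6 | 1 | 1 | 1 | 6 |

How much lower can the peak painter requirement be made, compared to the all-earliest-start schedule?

Early-start peak: d1:15  d2:14  d3:5  d4:1  d5:0  d6:0 ⇒ 15.
Leveled (Activity 1@1, Activity 2@3, Activity 3@1, Activity 4@4, Activity 5@3, Activity 6@3): d1:7  d2:7  d3:7  d4:7  d5:6  d6:1 ⇒ 7.
Reduction 15 − 7 = 8.

8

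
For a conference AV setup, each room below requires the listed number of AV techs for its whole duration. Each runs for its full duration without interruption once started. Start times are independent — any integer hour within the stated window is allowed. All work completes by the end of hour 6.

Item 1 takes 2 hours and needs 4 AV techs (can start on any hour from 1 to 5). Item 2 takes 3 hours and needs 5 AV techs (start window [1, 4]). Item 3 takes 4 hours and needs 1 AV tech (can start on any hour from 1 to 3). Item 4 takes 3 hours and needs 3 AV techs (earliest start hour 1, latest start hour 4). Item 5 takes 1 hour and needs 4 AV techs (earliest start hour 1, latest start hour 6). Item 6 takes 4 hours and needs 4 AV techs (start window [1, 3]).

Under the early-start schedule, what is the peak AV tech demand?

Early-start schedule: Item 1@1, Item 2@1, Item 3@1, Item 4@1, Item 5@1, Item 6@1.
Load per hour: hour 1: 21, hour 2: 17, hour 3: 13, hour 4: 5, hour 5: 0, hour 6: 0.
Peak is 21.

21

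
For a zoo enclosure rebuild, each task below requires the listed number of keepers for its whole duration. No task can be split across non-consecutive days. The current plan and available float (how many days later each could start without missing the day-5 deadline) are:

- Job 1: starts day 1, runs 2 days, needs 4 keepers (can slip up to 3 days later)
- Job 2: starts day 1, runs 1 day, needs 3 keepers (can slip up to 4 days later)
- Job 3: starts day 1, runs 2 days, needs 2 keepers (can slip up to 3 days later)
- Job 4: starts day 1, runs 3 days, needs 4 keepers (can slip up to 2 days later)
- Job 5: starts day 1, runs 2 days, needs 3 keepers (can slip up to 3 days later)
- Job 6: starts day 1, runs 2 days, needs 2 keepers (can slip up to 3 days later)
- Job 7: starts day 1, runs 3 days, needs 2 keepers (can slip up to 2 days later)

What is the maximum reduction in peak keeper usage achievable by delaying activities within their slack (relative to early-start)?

11

Early-start peak: d1:20  d2:17  d3:6  d4:0  d5:0 ⇒ 20.
Leveled (Job 1@1, Job 2@1, Job 3@1, Job 4@3, Job 5@2, Job 6@4, Job 7@3): d1:9  d2:9  d3:9  d4:8  d5:8 ⇒ 9.
Reduction 20 − 9 = 11.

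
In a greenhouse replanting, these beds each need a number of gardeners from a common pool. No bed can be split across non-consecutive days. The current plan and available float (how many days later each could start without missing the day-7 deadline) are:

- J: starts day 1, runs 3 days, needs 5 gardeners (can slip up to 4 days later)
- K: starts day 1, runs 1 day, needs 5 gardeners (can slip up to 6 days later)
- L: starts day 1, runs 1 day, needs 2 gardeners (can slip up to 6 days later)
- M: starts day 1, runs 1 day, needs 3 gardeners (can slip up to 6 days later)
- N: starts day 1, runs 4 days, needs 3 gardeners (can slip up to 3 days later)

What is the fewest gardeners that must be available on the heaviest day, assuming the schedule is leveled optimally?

8

Early-start (J@1, K@1, L@1, M@1, N@1) gives peak 18: d1:18  d2:8  d3:8  d4:3  d5:0  d6:0  d7:0.
Shift K→4, M→2, N→3.
Schedule J@1, K@4, L@1, M@2, N@3: d1:7  d2:8  d3:8  d4:8  d5:3  d6:3  d7:0 — peak 8.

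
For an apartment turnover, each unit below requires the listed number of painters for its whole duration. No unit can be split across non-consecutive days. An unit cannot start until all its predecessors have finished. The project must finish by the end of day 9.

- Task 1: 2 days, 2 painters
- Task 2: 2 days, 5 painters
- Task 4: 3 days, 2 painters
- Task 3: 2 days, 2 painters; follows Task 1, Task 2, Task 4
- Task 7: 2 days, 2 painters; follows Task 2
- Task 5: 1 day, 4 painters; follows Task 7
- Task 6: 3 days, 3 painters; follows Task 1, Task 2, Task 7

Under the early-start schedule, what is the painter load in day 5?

9

At early start, day 5 has: Task 3, Task 5, Task 6.
Demand: 2 + 4 + 3 = 9.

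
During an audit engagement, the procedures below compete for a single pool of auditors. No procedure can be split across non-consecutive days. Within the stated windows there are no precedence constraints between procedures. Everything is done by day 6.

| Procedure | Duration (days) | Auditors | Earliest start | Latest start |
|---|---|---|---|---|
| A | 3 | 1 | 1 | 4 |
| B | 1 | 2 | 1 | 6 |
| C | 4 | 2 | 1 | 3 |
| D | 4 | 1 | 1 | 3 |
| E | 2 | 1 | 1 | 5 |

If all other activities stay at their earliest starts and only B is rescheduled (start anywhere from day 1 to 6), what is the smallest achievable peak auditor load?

5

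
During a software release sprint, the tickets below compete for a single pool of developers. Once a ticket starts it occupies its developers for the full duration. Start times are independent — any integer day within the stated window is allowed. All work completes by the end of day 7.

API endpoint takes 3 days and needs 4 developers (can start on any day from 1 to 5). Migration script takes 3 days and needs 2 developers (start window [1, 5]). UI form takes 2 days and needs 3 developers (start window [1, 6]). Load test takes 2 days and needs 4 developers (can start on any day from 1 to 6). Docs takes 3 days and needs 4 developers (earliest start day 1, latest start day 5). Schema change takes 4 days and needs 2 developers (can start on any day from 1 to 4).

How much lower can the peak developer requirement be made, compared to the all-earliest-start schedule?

11

Early-start peak: d1:19  d2:19  d3:12  d4:2  d5:0  d6:0  d7:0 ⇒ 19.
Leveled (API endpoint@1, Migration script@1, UI form@4, Load test@6, Docs@5, Schema change@1): d1:8  d2:8  d3:8  d4:5  d5:7  d6:8  d7:8 ⇒ 8.
Reduction 19 − 8 = 11.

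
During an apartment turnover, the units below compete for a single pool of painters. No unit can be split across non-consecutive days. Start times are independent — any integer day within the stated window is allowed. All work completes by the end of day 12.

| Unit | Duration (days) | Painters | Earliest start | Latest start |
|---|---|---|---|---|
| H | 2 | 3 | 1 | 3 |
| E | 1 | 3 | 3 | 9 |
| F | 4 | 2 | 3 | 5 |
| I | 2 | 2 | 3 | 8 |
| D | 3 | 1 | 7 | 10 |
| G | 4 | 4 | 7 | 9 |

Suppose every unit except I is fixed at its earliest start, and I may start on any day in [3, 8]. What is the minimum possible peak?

I@3: d1:3  d2:3  d3:7  d4:4  d5:2  d6:2  d7:5  d8:5  d9:5  d10:4  d11:0  d12:0 → peak 7
I@4: d1:3  d2:3  d3:5  d4:4  d5:4  d6:2  d7:5  d8:5  d9:5  d10:4  d11:0  d12:0 → peak 5
I@5: d1:3  d2:3  d3:5  d4:2  d5:4  d6:4  d7:5  d8:5  d9:5  d10:4  d11:0  d12:0 → peak 5
I@6: d1:3  d2:3  d3:5  d4:2  d5:2  d6:4  d7:7  d8:5  d9:5  d10:4  d11:0  d12:0 → peak 7
I@7: d1:3  d2:3  d3:5  d4:2  d5:2  d6:2  d7:7  d8:7  d9:5  d10:4  d11:0  d12:0 → peak 7
I@8: d1:3  d2:3  d3:5  d4:2  d5:2  d6:2  d7:5  d8:7  d9:7  d10:4  d11:0  d12:0 → peak 7
Best is I@4, peak 5.

5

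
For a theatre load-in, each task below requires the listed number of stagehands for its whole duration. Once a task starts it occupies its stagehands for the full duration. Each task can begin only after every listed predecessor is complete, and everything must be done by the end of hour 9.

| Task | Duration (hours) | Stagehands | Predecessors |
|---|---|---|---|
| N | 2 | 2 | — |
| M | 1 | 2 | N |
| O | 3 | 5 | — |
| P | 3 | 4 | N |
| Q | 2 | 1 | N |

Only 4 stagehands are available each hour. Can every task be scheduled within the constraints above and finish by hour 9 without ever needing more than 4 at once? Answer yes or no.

no

The minimum achievable peak is 5; 4 < 5, so no feasible schedule stays within the cap.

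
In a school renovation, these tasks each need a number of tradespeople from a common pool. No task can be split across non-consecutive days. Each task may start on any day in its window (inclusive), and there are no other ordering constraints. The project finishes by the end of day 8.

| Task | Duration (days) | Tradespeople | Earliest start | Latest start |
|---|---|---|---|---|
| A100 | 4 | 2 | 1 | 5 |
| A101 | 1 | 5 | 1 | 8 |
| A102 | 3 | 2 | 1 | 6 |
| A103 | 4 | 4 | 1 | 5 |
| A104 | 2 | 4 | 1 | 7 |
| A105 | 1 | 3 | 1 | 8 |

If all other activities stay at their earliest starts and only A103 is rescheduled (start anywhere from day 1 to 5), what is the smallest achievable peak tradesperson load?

A103@1: d1:20  d2:12  d3:8  d4:6  d5:0  d6:0  d7:0  d8:0 → peak 20
A103@2: d1:16  d2:12  d3:8  d4:6  d5:4  d6:0  d7:0  d8:0 → peak 16
A103@3: d1:16  d2:8  d3:8  d4:6  d5:4  d6:4  d7:0  d8:0 → peak 16
A103@4: d1:16  d2:8  d3:4  d4:6  d5:4  d6:4  d7:4  d8:0 → peak 16
A103@5: d1:16  d2:8  d3:4  d4:2  d5:4  d6:4  d7:4  d8:4 → peak 16
Best is A103@2, peak 16.

16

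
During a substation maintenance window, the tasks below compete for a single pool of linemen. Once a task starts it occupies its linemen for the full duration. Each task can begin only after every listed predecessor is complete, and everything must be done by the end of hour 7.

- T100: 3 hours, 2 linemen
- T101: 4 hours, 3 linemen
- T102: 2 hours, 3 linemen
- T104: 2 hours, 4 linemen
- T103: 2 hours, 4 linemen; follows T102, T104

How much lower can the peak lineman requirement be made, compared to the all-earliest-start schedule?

5

Early-start peak: h1:12  h2:12  h3:9  h4:7  h5:0  h6:0  h7:0 ⇒ 12.
Leveled (T100@1, T101@3, T102@1, T104@4, T103@6): h1:5  h2:5  h3:5  h4:7  h5:7  h6:7  h7:4 ⇒ 7.
Reduction 12 − 7 = 5.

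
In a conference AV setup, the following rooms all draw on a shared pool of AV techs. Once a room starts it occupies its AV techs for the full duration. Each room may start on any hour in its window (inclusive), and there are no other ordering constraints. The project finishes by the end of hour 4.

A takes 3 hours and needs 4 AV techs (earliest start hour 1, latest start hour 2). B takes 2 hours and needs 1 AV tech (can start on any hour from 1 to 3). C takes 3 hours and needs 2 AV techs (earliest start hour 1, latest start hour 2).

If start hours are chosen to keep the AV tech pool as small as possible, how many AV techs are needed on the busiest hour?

7

Schedule A@1, B@1, C@1: h1:7  h2:7  h3:6  h4:0 — peak 7.
No arrangement of the 12 feasible schedules does better.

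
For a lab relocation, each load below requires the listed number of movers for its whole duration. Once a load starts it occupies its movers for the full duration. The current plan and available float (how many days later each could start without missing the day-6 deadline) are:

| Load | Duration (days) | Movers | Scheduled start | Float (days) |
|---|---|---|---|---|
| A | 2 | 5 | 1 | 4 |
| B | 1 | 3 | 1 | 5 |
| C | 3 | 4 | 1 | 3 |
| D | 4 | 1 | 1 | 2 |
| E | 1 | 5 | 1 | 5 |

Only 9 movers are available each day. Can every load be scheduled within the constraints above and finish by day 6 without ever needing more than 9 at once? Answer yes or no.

yes

Schedule A@1, B@5, C@3, D@1, E@6: d1:6  d2:6  d3:5  d4:5  d5:7  d6:5 — peak 7 ≤ 9.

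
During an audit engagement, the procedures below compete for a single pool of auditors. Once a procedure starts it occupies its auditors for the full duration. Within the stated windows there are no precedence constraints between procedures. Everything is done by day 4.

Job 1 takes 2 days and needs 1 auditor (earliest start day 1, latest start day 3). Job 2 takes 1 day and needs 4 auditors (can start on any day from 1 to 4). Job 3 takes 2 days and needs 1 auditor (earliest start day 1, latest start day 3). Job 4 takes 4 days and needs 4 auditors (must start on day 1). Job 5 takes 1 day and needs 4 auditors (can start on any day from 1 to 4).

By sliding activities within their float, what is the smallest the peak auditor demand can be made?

8

Early-start (Job 1@1, Job 2@1, Job 3@1, Job 4@1, Job 5@1) gives peak 14: d1:14  d2:6  d3:4  d4:4.
Shift Job 2→3, Job 5→4.
Schedule Job 1@1, Job 2@3, Job 3@1, Job 4@1, Job 5@4: d1:6  d2:6  d3:8  d4:8 — peak 8.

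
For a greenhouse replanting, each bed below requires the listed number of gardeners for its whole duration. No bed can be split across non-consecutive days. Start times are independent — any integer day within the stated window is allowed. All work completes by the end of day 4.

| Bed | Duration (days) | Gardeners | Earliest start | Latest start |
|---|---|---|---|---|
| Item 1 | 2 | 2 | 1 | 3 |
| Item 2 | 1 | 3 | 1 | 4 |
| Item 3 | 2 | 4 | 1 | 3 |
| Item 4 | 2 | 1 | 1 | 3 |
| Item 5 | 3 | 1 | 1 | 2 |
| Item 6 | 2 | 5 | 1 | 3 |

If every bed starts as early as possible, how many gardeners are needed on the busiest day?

Early-start schedule: Item 1@1, Item 2@1, Item 3@1, Item 4@1, Item 5@1, Item 6@1.
Load per day: day 1: 16, day 2: 13, day 3: 1, day 4: 0.
Peak is 16.

16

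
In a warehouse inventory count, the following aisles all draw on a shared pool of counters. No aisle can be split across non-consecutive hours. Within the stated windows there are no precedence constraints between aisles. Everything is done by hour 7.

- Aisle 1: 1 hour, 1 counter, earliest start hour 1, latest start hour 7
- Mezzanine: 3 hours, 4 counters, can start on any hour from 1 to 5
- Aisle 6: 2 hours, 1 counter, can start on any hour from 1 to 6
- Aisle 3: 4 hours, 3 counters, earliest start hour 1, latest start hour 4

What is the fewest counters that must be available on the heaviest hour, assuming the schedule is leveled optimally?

4

Early-start (Aisle 1@1, Mezzanine@1, Aisle 6@1, Aisle 3@1) gives peak 9: h1:9  h2:8  h3:7  h4:3  h5:0  h6:0  h7:0.
Shift Mezzanine→5, Aisle 6→2.
Schedule Aisle 1@1, Mezzanine@5, Aisle 6@2, Aisle 3@1: h1:4  h2:4  h3:4  h4:3  h5:4  h6:4  h7:4 — peak 4.
Total counter-hours = 27 over 7 hours ⇒ peak ≥ ⌈27/7⌉ = 4, so 4 is optimal.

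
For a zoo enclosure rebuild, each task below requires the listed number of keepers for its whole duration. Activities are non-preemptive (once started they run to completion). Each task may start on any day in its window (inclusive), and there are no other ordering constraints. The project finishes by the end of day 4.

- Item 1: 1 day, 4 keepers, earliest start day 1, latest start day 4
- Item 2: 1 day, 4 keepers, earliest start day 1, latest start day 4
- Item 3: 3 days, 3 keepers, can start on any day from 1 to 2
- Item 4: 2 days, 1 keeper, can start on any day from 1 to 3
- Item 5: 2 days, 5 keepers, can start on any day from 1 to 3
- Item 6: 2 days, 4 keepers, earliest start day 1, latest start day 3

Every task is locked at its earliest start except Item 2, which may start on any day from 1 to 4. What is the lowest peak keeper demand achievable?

17

Item 2@1: d1:21  d2:13  d3:3  d4:0 → peak 21
Item 2@2: d1:17  d2:17  d3:3  d4:0 → peak 17
Item 2@3: d1:17  d2:13  d3:7  d4:0 → peak 17
Item 2@4: d1:17  d2:13  d3:3  d4:4 → peak 17
Best is Item 2@2, peak 17.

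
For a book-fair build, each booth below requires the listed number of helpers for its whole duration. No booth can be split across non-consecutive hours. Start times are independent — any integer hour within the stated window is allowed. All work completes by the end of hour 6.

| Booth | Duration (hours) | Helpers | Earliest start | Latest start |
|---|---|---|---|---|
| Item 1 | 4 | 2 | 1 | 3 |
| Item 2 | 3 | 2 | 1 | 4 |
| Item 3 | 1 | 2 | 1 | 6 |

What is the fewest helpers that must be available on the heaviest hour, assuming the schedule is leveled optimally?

4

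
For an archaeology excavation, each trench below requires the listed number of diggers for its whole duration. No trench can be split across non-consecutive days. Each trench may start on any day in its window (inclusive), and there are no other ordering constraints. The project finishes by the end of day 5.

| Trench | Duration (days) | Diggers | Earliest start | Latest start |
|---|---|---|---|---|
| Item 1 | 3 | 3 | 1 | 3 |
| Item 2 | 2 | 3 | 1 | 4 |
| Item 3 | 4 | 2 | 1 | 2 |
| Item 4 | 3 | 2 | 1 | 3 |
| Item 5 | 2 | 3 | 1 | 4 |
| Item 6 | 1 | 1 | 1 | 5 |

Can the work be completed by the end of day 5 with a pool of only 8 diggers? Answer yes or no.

yes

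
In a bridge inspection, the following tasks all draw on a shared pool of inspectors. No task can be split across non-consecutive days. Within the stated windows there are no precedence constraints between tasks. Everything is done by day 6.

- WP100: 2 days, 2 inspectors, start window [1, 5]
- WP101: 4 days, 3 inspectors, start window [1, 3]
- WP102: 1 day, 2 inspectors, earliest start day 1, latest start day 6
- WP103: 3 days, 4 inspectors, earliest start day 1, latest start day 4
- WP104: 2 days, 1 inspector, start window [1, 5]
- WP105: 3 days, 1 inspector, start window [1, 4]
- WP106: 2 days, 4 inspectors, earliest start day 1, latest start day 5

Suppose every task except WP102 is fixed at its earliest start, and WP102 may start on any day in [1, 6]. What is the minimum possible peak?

15

WP102@1: d1:17  d2:15  d3:8  d4:3  d5:0  d6:0 → peak 17
WP102@2: d1:15  d2:17  d3:8  d4:3  d5:0  d6:0 → peak 17
WP102@3: d1:15  d2:15  d3:10  d4:3  d5:0  d6:0 → peak 15
WP102@4: d1:15  d2:15  d3:8  d4:5  d5:0  d6:0 → peak 15
WP102@5: d1:15  d2:15  d3:8  d4:3  d5:2  d6:0 → peak 15
WP102@6: d1:15  d2:15  d3:8  d4:3  d5:0  d6:2 → peak 15
Best is WP102@3, peak 15.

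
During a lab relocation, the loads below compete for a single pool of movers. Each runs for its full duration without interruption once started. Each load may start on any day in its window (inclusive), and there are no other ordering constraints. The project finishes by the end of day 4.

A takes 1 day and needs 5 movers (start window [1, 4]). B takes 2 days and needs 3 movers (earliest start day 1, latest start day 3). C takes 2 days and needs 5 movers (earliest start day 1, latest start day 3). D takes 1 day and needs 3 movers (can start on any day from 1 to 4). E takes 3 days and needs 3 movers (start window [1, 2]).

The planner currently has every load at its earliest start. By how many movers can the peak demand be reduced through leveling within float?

10

Early-start peak: d1:19  d2:11  d3:3  d4:0 ⇒ 19.
Leveled (A@1, B@1, C@3, D@2, E@2): d1:8  d2:9  d3:8  d4:8 ⇒ 9.
Reduction 19 − 9 = 10.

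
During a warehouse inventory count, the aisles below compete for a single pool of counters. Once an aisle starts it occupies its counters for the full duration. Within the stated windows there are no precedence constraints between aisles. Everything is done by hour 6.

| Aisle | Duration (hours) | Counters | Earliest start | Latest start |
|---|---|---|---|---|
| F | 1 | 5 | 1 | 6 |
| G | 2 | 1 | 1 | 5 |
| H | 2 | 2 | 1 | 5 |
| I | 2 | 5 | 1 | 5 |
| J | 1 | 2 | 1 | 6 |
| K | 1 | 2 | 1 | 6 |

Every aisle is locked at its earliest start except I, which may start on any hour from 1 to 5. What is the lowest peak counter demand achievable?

12

I@1: h1:17  h2:8  h3:0  h4:0  h5:0  h6:0 → peak 17
I@2: h1:12  h2:8  h3:5  h4:0  h5:0  h6:0 → peak 12
I@3: h1:12  h2:3  h3:5  h4:5  h5:0  h6:0 → peak 12
I@4: h1:12  h2:3  h3:0  h4:5  h5:5  h6:0 → peak 12
I@5: h1:12  h2:3  h3:0  h4:0  h5:5  h6:5 → peak 12
Best is I@2, peak 12.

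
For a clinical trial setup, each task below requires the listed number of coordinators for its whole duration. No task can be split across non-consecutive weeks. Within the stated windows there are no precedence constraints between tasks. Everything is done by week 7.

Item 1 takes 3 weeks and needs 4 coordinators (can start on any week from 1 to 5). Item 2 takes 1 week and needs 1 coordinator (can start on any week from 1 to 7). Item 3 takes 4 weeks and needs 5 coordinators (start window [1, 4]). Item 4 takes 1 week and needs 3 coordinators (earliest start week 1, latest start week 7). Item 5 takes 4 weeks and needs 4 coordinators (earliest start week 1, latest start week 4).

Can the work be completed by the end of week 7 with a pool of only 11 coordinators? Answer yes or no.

Schedule Item 1@1, Item 2@1, Item 3@2, Item 4@1, Item 5@4: w1:8  w2:9  w3:9  w4:9  w5:9  w6:4  w7:4 — peak 9 ≤ 11.

yes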